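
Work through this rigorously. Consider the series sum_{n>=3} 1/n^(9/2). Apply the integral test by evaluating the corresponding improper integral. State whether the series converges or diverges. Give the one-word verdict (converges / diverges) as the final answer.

Let f(x) = x^(-9/2). Then f is positive, continuous, and decreasing on [3, infinity), so the integral test applies.
Compute the improper integral int_{3}^infinity f(x) dx:
  antiderivative F(x) = -2/(7*x^(7/2)).
  As x -> infinity, F(x) -> 0 (since p = 9/2 > 1).
  So int = F(infinity) - F(3) = 0 - (-2*sqrt(3)/567) = 2*sqrt(3)/567.
  Finite, so by the integral test, the series converges.

converges


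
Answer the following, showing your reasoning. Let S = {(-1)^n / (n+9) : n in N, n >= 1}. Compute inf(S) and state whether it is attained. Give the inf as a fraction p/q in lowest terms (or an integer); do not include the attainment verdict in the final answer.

Analysis:
- Values: -1/10, 1/11, -1/12, 1/13, -1/14, ...
- Positive terms (even n): 1/(2+9), 1/(4+9), ... decreasing -> max = 1/11 (n=2).
- Negative terms (odd n): -1/(1+9), -1/(3+9), ... increasing -> min = -1/10 (n=1).
- So sup = 1/11 (attained at n=2); inf = -1/10 (attained at n=1).
Conclusion: inf(S) = -1/10, attained in S.

-1/10


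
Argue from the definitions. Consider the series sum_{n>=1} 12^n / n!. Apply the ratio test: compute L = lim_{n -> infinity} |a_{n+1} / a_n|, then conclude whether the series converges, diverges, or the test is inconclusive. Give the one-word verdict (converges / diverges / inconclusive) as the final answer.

Let a_n denote the general term. Form the ratio a_{n+1}/a_n and simplify:
a_{n+1}/a_n = 12/(n + 1)
Take the limit as n -> infinity: L = 0.
Since L = 0 < 1, the ratio test implies the series converges.

converges


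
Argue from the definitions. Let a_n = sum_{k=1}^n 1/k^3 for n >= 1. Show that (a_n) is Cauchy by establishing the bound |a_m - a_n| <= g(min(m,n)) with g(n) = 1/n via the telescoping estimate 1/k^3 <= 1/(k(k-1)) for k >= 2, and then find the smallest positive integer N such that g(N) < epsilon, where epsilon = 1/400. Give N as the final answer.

For m > n >= 1: |a_m - a_n| = sum_{k=n+1}^m 1/k^3.
Use 1/k^3 <= 1/(k(k-1)) = 1/(k-1) - 1/k for k >= 2 (which holds since k^3 >= k^2 >= k(k-1) for k >= 2):
sum_{k=n+1}^m 1/k^3 <= sum_{k=n+1}^m (1/(k-1) - 1/k) = 1/n - 1/m <= 1/n.
By symmetry the same bound holds with n,m swapped, so |a_m - a_n| <= 1/min(m,n) = g(min(m,n)). Since g(n) -> 0, (a_n) is Cauchy.
Now solve g(N) < 1/400: 1/N < 1/400 <=> N > 1/(1/400) = 400.
The smallest integer strictly greater than 400 is N = 401.
Check: g(401) = 1/401 < 1/400; g(400) = 1/400 >= 1/400. So N = 401.

401


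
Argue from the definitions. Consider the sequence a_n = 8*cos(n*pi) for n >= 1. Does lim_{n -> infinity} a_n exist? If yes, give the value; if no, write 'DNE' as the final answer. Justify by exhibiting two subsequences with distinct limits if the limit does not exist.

Examine the behaviour of a_n along subsequences.
cos(n*pi) = (-1)^n, so a_n = 8*(-1)^n. a_{2k} = 8 -> 8. a_{2k+1} = -8 -> -8.
Since these two subsequential limits are 8 and -8, distinct, the full sequence cannot converge (a convergent sequence has all subsequences tending to the same limit). So lim a_n does not exist.

DNE


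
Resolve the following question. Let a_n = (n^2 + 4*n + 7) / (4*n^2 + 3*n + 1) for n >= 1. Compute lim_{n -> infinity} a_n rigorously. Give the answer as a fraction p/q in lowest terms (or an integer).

Divide numerator and denominator by n^2, the highest power:
numerator / n^2 = 1 + 4/n + 7/n^2
denominator / n^2 = 4 + 3/n + n^(-2)
As n -> infinity, all terms of the form c/n^k (k >= 1) tend to 0.
So numerator / n^2 -> 1 and denominator / n^2 -> 4.
Therefore lim a_n = 1/4.

1/4


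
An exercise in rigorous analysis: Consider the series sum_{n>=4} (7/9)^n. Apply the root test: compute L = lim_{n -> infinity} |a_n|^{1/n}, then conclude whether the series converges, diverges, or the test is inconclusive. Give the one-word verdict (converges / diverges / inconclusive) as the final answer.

Let a_n denote the general term. Form |a_n|^(1/n) and simplify:
|a_n|^(1/n) = 7/9
Take the limit as n -> infinity: L = 7/9.
Since L = 7/9 < 1, the root test implies convergence.

converges


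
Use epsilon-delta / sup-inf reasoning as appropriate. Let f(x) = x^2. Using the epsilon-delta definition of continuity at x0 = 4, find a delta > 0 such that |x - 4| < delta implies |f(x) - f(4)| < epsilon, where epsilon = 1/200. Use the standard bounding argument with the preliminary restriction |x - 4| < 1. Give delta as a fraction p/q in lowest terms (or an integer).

Factor: |x^2 - (4)^2| = |x - 4| * |x + 4|.
Impose |x - 4| < 1 first. Then |x + 4| = |(x - 4) + 2*(4)| <= |x - 4| + 2*|4| < 1 + 8 = 9.
So |x^2 - (4)^2| < delta * 9.
We need delta * 9 <= 1/200, i.e. delta <= 1/200/9 = 1/1800.
Since 1/1800 < 1, this is tighter than 1; take delta = 1/1800.
So delta = 1/1800 works.

1/1800


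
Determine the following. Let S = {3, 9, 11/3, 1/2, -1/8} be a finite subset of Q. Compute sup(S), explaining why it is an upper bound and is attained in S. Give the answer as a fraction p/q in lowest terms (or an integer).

S is finite, so sup(S) = max(S).
Sorted decreasing:
9, 11/3, 3, 1/2, -1/8
The extremum is 9.
For every x in S, x <= 9. And 9 is in S, so it is attained.
Therefore sup(S) = 9.

9


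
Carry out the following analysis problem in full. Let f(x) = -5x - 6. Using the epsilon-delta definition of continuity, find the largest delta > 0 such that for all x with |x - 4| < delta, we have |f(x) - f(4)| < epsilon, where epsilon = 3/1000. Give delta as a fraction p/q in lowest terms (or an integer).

We compute f(4) = -5*(4) - 6 = -26.
|f(x) - f(4)| = |-5x - 6 - (-26)| = |-5(x - 4)| = 5|x - 4|.
We need 5|x - 4| < 3/1000, i.e. |x - 4| < 3/1000 / 5 = 3/5000.
So any delta <= 3/5000 works. Conversely, if delta > 3/5000, then x = 4 + 3/5000 satisfies |x - 4| = 3/5000 < delta but |f(x) - f(4)| = 5 * 3/5000 = 3/1000, which is not < 3/1000; so no larger delta works.
Hence the largest such delta is 3/5000.

3/5000


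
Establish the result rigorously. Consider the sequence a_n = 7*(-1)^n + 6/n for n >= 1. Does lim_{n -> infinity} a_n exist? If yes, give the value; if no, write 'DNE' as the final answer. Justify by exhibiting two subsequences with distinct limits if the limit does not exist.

Examine the behaviour of a_n along subsequences.
a_{2k} = 7 + 6/(2k) -> 7. a_{2k+1} = -7 + 6/(2k+1) -> -7.
Since these two subsequential limits are 7 and -7, distinct, the full sequence cannot converge (a convergent sequence has all subsequences tending to the same limit). So lim a_n does not exist.

DNE


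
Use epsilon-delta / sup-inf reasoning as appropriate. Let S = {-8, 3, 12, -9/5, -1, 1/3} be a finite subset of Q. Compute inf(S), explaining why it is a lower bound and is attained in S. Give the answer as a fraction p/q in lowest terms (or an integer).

S is finite, so inf(S) = min(S).
Sorted increasing:
-8, -9/5, -1, 1/3, 3, 12
The extremum is -8.
For every x in S, x >= -8. And -8 is in S, so it is attained.
Therefore inf(S) = -8.

-8


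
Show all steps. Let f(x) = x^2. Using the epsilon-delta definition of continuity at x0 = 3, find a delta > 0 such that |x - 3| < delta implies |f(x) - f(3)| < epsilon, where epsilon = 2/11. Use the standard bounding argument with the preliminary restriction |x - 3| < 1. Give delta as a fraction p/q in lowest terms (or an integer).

Factor: |x^2 - (3)^2| = |x - 3| * |x + 3|.
Impose |x - 3| < 1 first. Then |x + 3| = |(x - 3) + 2*(3)| <= |x - 3| + 2*|3| < 1 + 6 = 7.
So |x^2 - (3)^2| < delta * 7.
We need delta * 7 <= 2/11, i.e. delta <= 2/11/7 = 2/77.
Since 2/77 < 1, this is tighter than 1; take delta = 2/77.
So delta = 2/77 works.

2/77


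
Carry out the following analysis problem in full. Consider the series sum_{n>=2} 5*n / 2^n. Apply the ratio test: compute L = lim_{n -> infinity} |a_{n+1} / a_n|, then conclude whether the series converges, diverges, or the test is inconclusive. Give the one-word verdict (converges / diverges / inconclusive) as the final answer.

Let a_n denote the general term. Form the ratio a_{n+1}/a_n and simplify:
a_{n+1}/a_n = (n + 1)/(2*n)
Take the limit as n -> infinity: L = 1/2.
Since L = 1/2 < 1, the ratio test implies the series converges.

converges


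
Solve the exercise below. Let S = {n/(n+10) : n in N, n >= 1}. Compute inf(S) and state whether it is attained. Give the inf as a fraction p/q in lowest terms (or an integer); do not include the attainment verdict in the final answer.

Analysis:
- Values: 1/11, 1/6, 3/13, 2/7, ... strictly increasing.
- Minimum is 1/11 (n=1); inf = 1/11 (attained).
- n/(n+10) = 1 - 10/(n+10) -> 1 from below as n -> infinity, and never equals 1.
- So sup = 1 (not attained).
Conclusion: inf(S) = 1/11, attained in S.

1/11


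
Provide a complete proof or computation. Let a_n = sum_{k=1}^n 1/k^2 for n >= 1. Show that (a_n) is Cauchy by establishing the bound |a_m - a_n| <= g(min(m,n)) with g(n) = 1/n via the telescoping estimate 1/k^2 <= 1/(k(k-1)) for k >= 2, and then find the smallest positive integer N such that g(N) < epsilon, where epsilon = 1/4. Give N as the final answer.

For m > n >= 1: |a_m - a_n| = sum_{k=n+1}^m 1/k^2.
Use 1/k^2 <= 1/(k(k-1)) = 1/(k-1) - 1/k for k >= 2:
sum_{k=n+1}^m 1/k^2 <= sum_{k=n+1}^m (1/(k-1) - 1/k) = 1/n - 1/m <= 1/n.
By symmetry the same bound holds with n,m swapped, so |a_m - a_n| <= 1/min(m,n) = g(min(m,n)). Since g(n) -> 0, (a_n) is Cauchy.
Now solve g(N) < 1/4: 1/N < 1/4 <=> N > 1/(1/4) = 4.
The smallest integer strictly greater than 4 is N = 5.
Check: g(5) = 1/5 < 1/4; g(4) = 1/4 >= 1/4. So N = 5.

5


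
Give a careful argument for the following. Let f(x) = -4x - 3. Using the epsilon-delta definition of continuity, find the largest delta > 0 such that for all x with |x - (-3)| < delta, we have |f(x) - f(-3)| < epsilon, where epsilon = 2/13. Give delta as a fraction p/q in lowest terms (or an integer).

We compute f(-3) = -4*(-3) - 3 = 9.
|f(x) - f(-3)| = |-4x - 3 - (9)| = |-4(x - (-3))| = 4|x - (-3)|.
We need 4|x - (-3)| < 2/13, i.e. |x - (-3)| < 2/13 / 4 = 1/26.
So any delta <= 1/26 works. Conversely, if delta > 1/26, then x = -3 + 1/26 satisfies |x - (-3)| = 1/26 < delta but |f(x) - f(-3)| = 4 * 1/26 = 2/13, which is not < 2/13; so no larger delta works.
Hence the largest such delta is 1/26.

1/26


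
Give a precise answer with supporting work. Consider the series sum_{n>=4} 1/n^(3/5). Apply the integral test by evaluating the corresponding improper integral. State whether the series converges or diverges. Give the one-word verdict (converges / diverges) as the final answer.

Let f(x) = x^(-3/5). Then f is positive, continuous, and decreasing on [4, infinity), so the integral test applies.
Compute the improper integral int_{4}^infinity f(x) dx:
  antiderivative F(x) = 5*x^(2/5)/2.
  As x -> infinity, F(x) -> infinity (since p = 3/5 < 1).
  So the integral diverges. By the integral test, the series diverges.

diverges


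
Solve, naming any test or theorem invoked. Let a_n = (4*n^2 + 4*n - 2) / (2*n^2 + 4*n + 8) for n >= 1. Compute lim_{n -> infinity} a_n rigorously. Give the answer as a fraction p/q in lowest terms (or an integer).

Divide numerator and denominator by n^2, the highest power:
numerator / n^2 = 4 + 4/n - 2/n^2
denominator / n^2 = 2 + 4/n + 8/n^2
As n -> infinity, all terms of the form c/n^k (k >= 1) tend to 0.
So numerator / n^2 -> 4 and denominator / n^2 -> 2.
Therefore lim a_n = 2.

2


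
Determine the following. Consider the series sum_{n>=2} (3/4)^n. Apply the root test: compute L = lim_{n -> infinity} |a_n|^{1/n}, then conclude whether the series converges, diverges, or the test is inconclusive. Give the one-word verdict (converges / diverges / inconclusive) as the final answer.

Let a_n denote the general term. Form |a_n|^(1/n) and simplify:
|a_n|^(1/n) = 3/4
Take the limit as n -> infinity: L = 3/4.
Since L = 3/4 < 1, the root test implies convergence.

converges


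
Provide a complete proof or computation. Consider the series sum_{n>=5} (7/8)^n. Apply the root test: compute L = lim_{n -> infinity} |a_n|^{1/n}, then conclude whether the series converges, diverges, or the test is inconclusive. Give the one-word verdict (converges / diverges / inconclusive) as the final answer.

Let a_n denote the general term. Form |a_n|^(1/n) and simplify:
|a_n|^(1/n) = 7/8
Take the limit as n -> infinity: L = 7/8.
Since L = 7/8 < 1, the root test implies convergence.

converges


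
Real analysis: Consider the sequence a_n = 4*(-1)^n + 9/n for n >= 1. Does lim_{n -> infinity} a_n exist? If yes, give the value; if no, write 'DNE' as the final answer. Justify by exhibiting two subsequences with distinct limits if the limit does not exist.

Examine the behaviour of a_n along subsequences.
a_{2k} = 4 + 9/(2k) -> 4. a_{2k+1} = -4 + 9/(2k+1) -> -4.
Since these two subsequential limits are 4 and -4, distinct, the full sequence cannot converge (a convergent sequence has all subsequences tending to the same limit). So lim a_n does not exist.

DNE


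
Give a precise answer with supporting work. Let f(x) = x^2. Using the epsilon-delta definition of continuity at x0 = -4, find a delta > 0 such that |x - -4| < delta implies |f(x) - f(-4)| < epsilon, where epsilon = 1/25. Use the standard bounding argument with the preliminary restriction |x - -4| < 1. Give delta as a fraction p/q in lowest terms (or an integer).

Factor: |x^2 - (-4)^2| = |x - -4| * |x + -4|.
Impose |x - -4| < 1 first. Then |x + -4| = |(x - -4) + 2*(-4)| <= |x - -4| + 2*|-4| < 1 + 8 = 9.
So |x^2 - (-4)^2| < delta * 9.
We need delta * 9 <= 1/25, i.e. delta <= 1/25/9 = 1/225.
Since 1/225 < 1, this is tighter than 1; take delta = 1/225.
So delta = 1/225 works.

1/225


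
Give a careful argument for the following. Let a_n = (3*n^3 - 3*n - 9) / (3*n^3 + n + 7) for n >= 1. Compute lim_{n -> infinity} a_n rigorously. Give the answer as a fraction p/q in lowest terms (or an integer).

Divide numerator and denominator by n^3, the highest power:
numerator / n^3 = 3 - 3/n^2 - 9/n^3
denominator / n^3 = 3 + n^(-2) + 7/n^3
As n -> infinity, all terms of the form c/n^k (k >= 1) tend to 0.
So numerator / n^3 -> 3 and denominator / n^3 -> 3.
Therefore lim a_n = 1.

1


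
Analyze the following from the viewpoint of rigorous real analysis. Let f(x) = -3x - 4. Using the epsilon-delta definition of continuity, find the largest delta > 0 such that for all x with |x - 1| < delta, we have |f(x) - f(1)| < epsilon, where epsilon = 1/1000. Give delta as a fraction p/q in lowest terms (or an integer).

We compute f(1) = -3*(1) - 4 = -7.
|f(x) - f(1)| = |-3x - 4 - (-7)| = |-3(x - 1)| = 3|x - 1|.
We need 3|x - 1| < 1/1000, i.e. |x - 1| < 1/1000 / 3 = 1/3000.
So any delta <= 1/3000 works. Conversely, if delta > 1/3000, then x = 1 + 1/3000 satisfies |x - 1| = 1/3000 < delta but |f(x) - f(1)| = 3 * 1/3000 = 1/1000, which is not < 1/1000; so no larger delta works.
Hence the largest such delta is 1/3000.

1/3000


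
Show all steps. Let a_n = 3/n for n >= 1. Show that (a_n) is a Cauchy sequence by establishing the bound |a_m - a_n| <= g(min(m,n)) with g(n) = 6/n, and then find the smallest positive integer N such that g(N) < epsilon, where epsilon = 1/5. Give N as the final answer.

For any m, n >= 1, by the triangle inequality:
|a_m - a_n| = |3/m - 3/n| <= 3*1/m + 3*1/n <= 6/min(m,n).
So g(n) = 6/n bounds the Cauchy difference. Since g(n) -> 0, (a_n) is Cauchy.
Now solve g(N) < 1/5: 6/N < 1/5 <=> N > 6 / (1/5) = 30.
The smallest integer strictly greater than 30 is N = 31.
Check: g(31) = 6/31 = 6/31 < 1/5; g(30) = 1/5 >= 1/5. So N = 31.

31


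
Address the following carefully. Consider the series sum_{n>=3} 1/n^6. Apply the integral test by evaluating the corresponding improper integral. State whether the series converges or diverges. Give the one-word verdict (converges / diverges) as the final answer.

Let f(x) = x^(-6). Then f is positive, continuous, and decreasing on [3, infinity), so the integral test applies.
Compute the improper integral int_{3}^infinity f(x) dx:
  antiderivative F(x) = -1/(5*x^5).
  As x -> infinity, F(x) -> 0 (since p = 6 > 1).
  So int = F(infinity) - F(3) = 0 - (-1/1215) = 1/1215.
  Finite, so by the integral test, the series converges.

converges


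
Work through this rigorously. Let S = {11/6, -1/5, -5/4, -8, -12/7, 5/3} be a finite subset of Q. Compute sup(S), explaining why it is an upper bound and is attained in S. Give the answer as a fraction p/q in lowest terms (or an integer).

S is finite, so sup(S) = max(S).
Sorted decreasing:
11/6, 5/3, -1/5, -5/4, -12/7, -8
The extremum is 11/6.
For every x in S, x <= 11/6. And 11/6 is in S, so it is attained.
Therefore sup(S) = 11/6.

11/6


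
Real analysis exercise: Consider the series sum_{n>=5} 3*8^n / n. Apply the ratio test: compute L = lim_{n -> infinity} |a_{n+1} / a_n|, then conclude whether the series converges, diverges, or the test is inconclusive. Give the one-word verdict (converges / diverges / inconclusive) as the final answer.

Let a_n denote the general term. Form the ratio a_{n+1}/a_n and simplify:
a_{n+1}/a_n = 8*n/(n + 1)
Take the limit as n -> infinity: L = 8.
Since L = 8 > 1 (or L = infinity), the ratio test implies the series diverges.

diverges


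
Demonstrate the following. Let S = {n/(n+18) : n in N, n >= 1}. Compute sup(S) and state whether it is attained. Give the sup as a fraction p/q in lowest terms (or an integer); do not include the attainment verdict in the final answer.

Analysis:
- Values: 1/19, 1/10, 1/7, 2/11, ... strictly increasing.
- Minimum is 1/19 (n=1); inf = 1/19 (attained).
- n/(n+18) = 1 - 18/(n+18) -> 1 from below as n -> infinity, and never equals 1.
- So sup = 1 (not attained).
Conclusion: sup(S) = 1, not attained in S.

1


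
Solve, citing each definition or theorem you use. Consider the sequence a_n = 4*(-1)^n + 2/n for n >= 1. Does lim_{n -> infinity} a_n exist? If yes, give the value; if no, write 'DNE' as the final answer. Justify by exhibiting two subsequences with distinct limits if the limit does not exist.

Examine the behaviour of a_n along subsequences.
a_{2k} = 4 + 2/(2k) -> 4. a_{2k+1} = -4 + 2/(2k+1) -> -4.
Since these two subsequential limits are 4 and -4, distinct, the full sequence cannot converge (a convergent sequence has all subsequences tending to the same limit). So lim a_n does not exist.

DNE


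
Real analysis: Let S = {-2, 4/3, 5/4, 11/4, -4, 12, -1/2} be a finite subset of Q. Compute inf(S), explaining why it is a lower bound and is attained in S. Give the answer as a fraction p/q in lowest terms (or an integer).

S is finite, so inf(S) = min(S).
Sorted increasing:
-4, -2, -1/2, 5/4, 4/3, 11/4, 12
The extremum is -4.
For every x in S, x >= -4. And -4 is in S, so it is attained.
Therefore inf(S) = -4.

-4


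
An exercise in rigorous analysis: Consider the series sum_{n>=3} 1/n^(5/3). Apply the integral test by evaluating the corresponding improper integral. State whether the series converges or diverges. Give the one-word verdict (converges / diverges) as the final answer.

Let f(x) = x^(-5/3). Then f is positive, continuous, and decreasing on [3, infinity), so the integral test applies.
Compute the improper integral int_{3}^infinity f(x) dx:
  antiderivative F(x) = -3/(2*x^(2/3)).
  As x -> infinity, F(x) -> 0 (since p = 5/3 > 1).
  So int = F(infinity) - F(3) = 0 - (-3^(1/3)/2) = 3^(1/3)/2.
  Finite, so by the integral test, the series converges.

converges


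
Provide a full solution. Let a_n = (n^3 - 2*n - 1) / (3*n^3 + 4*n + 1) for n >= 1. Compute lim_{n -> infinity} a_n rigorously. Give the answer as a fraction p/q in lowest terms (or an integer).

Divide numerator and denominator by n^3, the highest power:
numerator / n^3 = 1 - 2/n^2 - 1/n^3
denominator / n^3 = 3 + 4/n^2 + n^(-3)
As n -> infinity, all terms of the form c/n^k (k >= 1) tend to 0.
So numerator / n^3 -> 1 and denominator / n^3 -> 3.
Therefore lim a_n = 1/3.

1/3


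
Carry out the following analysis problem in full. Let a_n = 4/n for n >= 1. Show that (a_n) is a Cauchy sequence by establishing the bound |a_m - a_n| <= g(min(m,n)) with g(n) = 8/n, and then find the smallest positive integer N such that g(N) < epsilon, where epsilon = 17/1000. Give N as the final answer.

For any m, n >= 1, by the triangle inequality:
|a_m - a_n| = |4/m - 4/n| <= 4*1/m + 4*1/n <= 8/min(m,n).
So g(n) = 8/n bounds the Cauchy difference. Since g(n) -> 0, (a_n) is Cauchy.
Now solve g(N) < 17/1000: 8/N < 17/1000 <=> N > 8 / (17/1000) = 8000/17.
The smallest integer strictly greater than 8000/17 is N = 471.
Check: g(471) = 8/471 = 8/471 < 17/1000; g(470) = 4/235 >= 17/1000. So N = 471.

471


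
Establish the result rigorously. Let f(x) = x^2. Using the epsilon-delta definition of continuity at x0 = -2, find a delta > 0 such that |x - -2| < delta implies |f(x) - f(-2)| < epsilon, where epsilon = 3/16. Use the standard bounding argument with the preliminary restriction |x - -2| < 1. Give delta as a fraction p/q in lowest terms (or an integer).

Factor: |x^2 - (-2)^2| = |x - -2| * |x + -2|.
Impose |x - -2| < 1 first. Then |x + -2| = |(x - -2) + 2*(-2)| <= |x - -2| + 2*|-2| < 1 + 4 = 5.
So |x^2 - (-2)^2| < delta * 5.
We need delta * 5 <= 3/16, i.e. delta <= 3/16/5 = 3/80.
Since 3/80 < 1, this is tighter than 1; take delta = 3/80.
So delta = 3/80 works.

3/80


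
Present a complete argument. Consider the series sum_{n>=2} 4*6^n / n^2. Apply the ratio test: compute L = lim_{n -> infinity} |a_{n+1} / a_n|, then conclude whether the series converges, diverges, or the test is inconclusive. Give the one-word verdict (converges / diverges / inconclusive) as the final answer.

Let a_n denote the general term. Form the ratio a_{n+1}/a_n and simplify:
a_{n+1}/a_n = 6*n^2/(n + 1)^2
Take the limit as n -> infinity: L = 6.
Since L = 6 > 1 (or L = infinity), the ratio test implies the series diverges.

diverges


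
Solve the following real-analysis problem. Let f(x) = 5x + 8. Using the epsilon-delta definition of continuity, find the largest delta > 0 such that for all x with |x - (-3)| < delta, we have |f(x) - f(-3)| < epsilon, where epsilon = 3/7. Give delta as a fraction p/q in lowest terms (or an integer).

We compute f(-3) = 5*(-3) + 8 = -7.
|f(x) - f(-3)| = |5x + 8 - (-7)| = |5(x - (-3))| = 5|x - (-3)|.
We need 5|x - (-3)| < 3/7, i.e. |x - (-3)| < 3/7 / 5 = 3/35.
So any delta <= 3/35 works. Conversely, if delta > 3/35, then x = -3 + 3/35 satisfies |x - (-3)| = 3/35 < delta but |f(x) - f(-3)| = 5 * 3/35 = 3/7, which is not < 3/7; so no larger delta works.
Hence the largest such delta is 3/35.

3/35


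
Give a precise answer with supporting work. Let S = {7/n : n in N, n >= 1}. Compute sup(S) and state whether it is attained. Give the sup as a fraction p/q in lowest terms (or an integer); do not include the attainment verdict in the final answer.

Analysis:
- Values: 7, 7/2, 7/3, 7/4, ... strictly decreasing.
- The maximum is 7 (n=1); sup = 7 (attained).
- The set is bounded below by 0; 7/n -> 0 so 0 is the greatest lower bound.
- 0 is not in the set, so inf = 0 is not attained.
Conclusion: sup(S) = 7, attained in S.

7


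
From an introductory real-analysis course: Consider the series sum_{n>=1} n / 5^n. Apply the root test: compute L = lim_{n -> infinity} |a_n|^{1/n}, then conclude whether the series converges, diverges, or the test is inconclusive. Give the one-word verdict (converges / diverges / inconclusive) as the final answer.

Let a_n denote the general term. Form |a_n|^(1/n) and simplify:
|a_n|^(1/n) = n^(1/n)/5
Take the limit as n -> infinity: L = 1/5.
Since L = 1/5 < 1, the root test implies convergence.

converges


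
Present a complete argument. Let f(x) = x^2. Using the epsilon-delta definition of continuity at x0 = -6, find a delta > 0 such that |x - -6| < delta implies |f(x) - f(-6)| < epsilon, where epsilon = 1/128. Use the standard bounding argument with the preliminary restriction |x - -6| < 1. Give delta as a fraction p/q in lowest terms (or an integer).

Factor: |x^2 - (-6)^2| = |x - -6| * |x + -6|.
Impose |x - -6| < 1 first. Then |x + -6| = |(x - -6) + 2*(-6)| <= |x - -6| + 2*|-6| < 1 + 12 = 13.
So |x^2 - (-6)^2| < delta * 13.
We need delta * 13 <= 1/128, i.e. delta <= 1/128/13 = 1/1664.
Since 1/1664 < 1, this is tighter than 1; take delta = 1/1664.
So delta = 1/1664 works.

1/1664


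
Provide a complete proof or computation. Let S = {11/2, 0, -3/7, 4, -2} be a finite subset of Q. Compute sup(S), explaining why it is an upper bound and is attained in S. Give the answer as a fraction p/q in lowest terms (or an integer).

S is finite, so sup(S) = max(S).
Sorted decreasing:
11/2, 4, 0, -3/7, -2
The extremum is 11/2.
For every x in S, x <= 11/2. And 11/2 is in S, so it is attained.
Therefore sup(S) = 11/2.

11/2


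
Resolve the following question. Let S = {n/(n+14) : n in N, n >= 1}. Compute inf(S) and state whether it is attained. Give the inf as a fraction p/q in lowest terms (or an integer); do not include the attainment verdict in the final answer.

Analysis:
- Values: 1/15, 1/8, 3/17, 2/9, ... strictly increasing.
- Minimum is 1/15 (n=1); inf = 1/15 (attained).
- n/(n+14) = 1 - 14/(n+14) -> 1 from below as n -> infinity, and never equals 1.
- So sup = 1 (not attained).
Conclusion: inf(S) = 1/15, attained in S.

1/15


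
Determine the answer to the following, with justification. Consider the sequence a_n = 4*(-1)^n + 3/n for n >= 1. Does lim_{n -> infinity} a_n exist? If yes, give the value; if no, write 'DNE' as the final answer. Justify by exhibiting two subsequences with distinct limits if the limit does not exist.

Examine the behaviour of a_n along subsequences.
a_{2k} = 4 + 3/(2k) -> 4. a_{2k+1} = -4 + 3/(2k+1) -> -4.
Since these two subsequential limits are 4 and -4, distinct, the full sequence cannot converge (a convergent sequence has all subsequences tending to the same limit). So lim a_n does not exist.

DNE


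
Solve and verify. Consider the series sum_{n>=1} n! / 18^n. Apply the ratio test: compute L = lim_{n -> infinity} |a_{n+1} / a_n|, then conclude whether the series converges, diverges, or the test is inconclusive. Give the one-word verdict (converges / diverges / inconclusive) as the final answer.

Let a_n denote the general term. Form the ratio a_{n+1}/a_n and simplify:
a_{n+1}/a_n = n/18 + 1/18
Take the limit as n -> infinity: L = infinity.
Since L = infinity > 1 (or L = infinity), the ratio test implies the series diverges.

diverges


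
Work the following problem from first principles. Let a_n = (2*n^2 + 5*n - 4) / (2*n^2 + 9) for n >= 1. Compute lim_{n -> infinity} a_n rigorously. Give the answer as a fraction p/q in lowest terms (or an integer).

Divide numerator and denominator by n^2, the highest power:
numerator / n^2 = 2 + 5/n - 4/n^2
denominator / n^2 = 2 + 9/n^2
As n -> infinity, all terms of the form c/n^k (k >= 1) tend to 0.
So numerator / n^2 -> 2 and denominator / n^2 -> 2.
Therefore lim a_n = 1.

1


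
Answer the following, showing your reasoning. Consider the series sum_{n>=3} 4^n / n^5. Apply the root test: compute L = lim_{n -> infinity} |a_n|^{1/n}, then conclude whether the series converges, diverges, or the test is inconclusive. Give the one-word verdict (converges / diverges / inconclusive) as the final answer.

Let a_n denote the general term. Form |a_n|^(1/n) and simplify:
|a_n|^(1/n) = 4/n^(5/n)
Take the limit as n -> infinity: L = 4.
Since L = 4 > 1, the root test implies divergence.

diverges


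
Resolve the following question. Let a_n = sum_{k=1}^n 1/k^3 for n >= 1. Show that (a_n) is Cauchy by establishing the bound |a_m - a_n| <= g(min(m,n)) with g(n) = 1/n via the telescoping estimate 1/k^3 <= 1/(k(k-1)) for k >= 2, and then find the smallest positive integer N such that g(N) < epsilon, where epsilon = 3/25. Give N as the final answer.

For m > n >= 1: |a_m - a_n| = sum_{k=n+1}^m 1/k^3.
Use 1/k^3 <= 1/(k(k-1)) = 1/(k-1) - 1/k for k >= 2 (which holds since k^3 >= k^2 >= k(k-1) for k >= 2):
sum_{k=n+1}^m 1/k^3 <= sum_{k=n+1}^m (1/(k-1) - 1/k) = 1/n - 1/m <= 1/n.
By symmetry the same bound holds with n,m swapped, so |a_m - a_n| <= 1/min(m,n) = g(min(m,n)). Since g(n) -> 0, (a_n) is Cauchy.
Now solve g(N) < 3/25: 1/N < 3/25 <=> N > 1/(3/25) = 25/3.
The smallest integer strictly greater than 25/3 is N = 9.
Check: g(9) = 1/9 < 3/25; g(8) = 1/8 >= 3/25. So N = 9.

9


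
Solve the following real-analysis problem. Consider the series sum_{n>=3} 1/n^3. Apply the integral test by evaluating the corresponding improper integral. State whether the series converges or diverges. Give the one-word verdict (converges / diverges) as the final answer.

Let f(x) = x^(-3). Then f is positive, continuous, and decreasing on [3, infinity), so the integral test applies.
Compute the improper integral int_{3}^infinity f(x) dx:
  antiderivative F(x) = -1/(2*x^2).
  As x -> infinity, F(x) -> 0 (since p = 3 > 1).
  So int = F(infinity) - F(3) = 0 - (-1/18) = 1/18.
  Finite, so by the integral test, the series converges.

converges


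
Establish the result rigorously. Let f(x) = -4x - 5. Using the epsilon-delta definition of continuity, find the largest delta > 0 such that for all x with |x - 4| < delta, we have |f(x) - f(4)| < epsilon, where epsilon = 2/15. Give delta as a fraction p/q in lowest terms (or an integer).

We compute f(4) = -4*(4) - 5 = -21.
|f(x) - f(4)| = |-4x - 5 - (-21)| = |-4(x - 4)| = 4|x - 4|.
We need 4|x - 4| < 2/15, i.e. |x - 4| < 2/15 / 4 = 1/30.
So any delta <= 1/30 works. Conversely, if delta > 1/30, then x = 4 + 1/30 satisfies |x - 4| = 1/30 < delta but |f(x) - f(4)| = 4 * 1/30 = 2/15, which is not < 2/15; so no larger delta works.
Hence the largest such delta is 1/30.

1/30


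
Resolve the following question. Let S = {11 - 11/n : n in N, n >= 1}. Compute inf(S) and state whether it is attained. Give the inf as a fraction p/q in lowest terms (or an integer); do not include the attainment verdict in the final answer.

Analysis:
- Values: 0, 11/2, 22/3, 33/4, ... strictly increasing.
- Minimum is 0 (n=1); inf = 0 (attained).
- 11 - 11/n -> 11 from below; sup = 11, not attained.
Conclusion: inf(S) = 0, attained in S.

0


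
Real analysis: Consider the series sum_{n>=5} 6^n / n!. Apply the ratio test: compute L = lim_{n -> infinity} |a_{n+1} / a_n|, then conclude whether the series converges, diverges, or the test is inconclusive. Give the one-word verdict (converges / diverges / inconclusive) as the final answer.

Let a_n denote the general term. Form the ratio a_{n+1}/a_n and simplify:
a_{n+1}/a_n = 6/(n + 1)
Take the limit as n -> infinity: L = 0.
Since L = 0 < 1, the ratio test implies the series converges.

converges


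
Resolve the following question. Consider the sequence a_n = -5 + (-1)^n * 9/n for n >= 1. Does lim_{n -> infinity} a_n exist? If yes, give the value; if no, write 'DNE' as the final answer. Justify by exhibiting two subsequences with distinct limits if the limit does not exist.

Examine the behaviour of a_n along subsequences.
Even-n subsequence a_{2k} = -5 + 9/(2k) -> -5. Odd-n subsequence a_{2k+1} = -5 - 9/(2k+1) -> -5. Both tend to -5, which suggests the limit is -5; verify directly.
|a_n - (-5)| = |(-1)^n * 9/n| = 9/n for every n >= 1.
Given epsilon > 0, choose a positive integer N > 9/epsilon. Then for all n >= N, |a_n - (-5)| = 9/n <= 9/N < epsilon.
So by the definition of the limit, lim a_n exists and equals -5.

-5


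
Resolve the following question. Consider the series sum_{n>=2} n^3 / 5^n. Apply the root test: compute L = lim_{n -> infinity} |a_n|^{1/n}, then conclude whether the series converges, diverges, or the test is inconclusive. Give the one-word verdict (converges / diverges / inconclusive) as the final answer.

Let a_n denote the general term. Form |a_n|^(1/n) and simplify:
|a_n|^(1/n) = n^(3/n)/5
Take the limit as n -> infinity: L = 1/5.
Since L = 1/5 < 1, the root test implies convergence.

converges


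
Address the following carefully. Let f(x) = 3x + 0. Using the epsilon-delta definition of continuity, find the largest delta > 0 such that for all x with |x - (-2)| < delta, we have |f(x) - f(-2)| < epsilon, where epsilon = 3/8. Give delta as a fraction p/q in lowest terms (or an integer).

We compute f(-2) = 3*(-2) + 0 = -6.
|f(x) - f(-2)| = |3x + 0 - (-6)| = |3(x - (-2))| = 3|x - (-2)|.
We need 3|x - (-2)| < 3/8, i.e. |x - (-2)| < 3/8 / 3 = 1/8.
So any delta <= 1/8 works. Conversely, if delta > 1/8, then x = -2 + 1/8 satisfies |x - (-2)| = 1/8 < delta but |f(x) - f(-2)| = 3 * 1/8 = 3/8, which is not < 3/8; so no larger delta works.
Hence the largest such delta is 1/8.

1/8


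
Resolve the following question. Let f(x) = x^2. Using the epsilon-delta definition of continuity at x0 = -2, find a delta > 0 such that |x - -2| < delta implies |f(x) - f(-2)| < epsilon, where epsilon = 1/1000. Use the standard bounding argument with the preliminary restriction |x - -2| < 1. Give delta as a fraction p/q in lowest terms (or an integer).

Factor: |x^2 - (-2)^2| = |x - -2| * |x + -2|.
Impose |x - -2| < 1 first. Then |x + -2| = |(x - -2) + 2*(-2)| <= |x - -2| + 2*|-2| < 1 + 4 = 5.
So |x^2 - (-2)^2| < delta * 5.
We need delta * 5 <= 1/1000, i.e. delta <= 1/1000/5 = 1/5000.
Since 1/5000 < 1, this is tighter than 1; take delta = 1/5000.
So delta = 1/5000 works.

1/5000


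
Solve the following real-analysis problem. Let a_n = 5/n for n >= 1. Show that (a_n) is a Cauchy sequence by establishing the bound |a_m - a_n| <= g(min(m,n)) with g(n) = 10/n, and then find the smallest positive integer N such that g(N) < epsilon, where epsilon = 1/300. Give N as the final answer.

For any m, n >= 1, by the triangle inequality:
|a_m - a_n| = |5/m - 5/n| <= 5*1/m + 5*1/n <= 10/min(m,n).
So g(n) = 10/n bounds the Cauchy difference. Since g(n) -> 0, (a_n) is Cauchy.
Now solve g(N) < 1/300: 10/N < 1/300 <=> N > 10 / (1/300) = 3000.
The smallest integer strictly greater than 3000 is N = 3001.
Check: g(3001) = 10/3001 = 10/3001 < 1/300; g(3000) = 1/300 >= 1/300. So N = 3001.

3001


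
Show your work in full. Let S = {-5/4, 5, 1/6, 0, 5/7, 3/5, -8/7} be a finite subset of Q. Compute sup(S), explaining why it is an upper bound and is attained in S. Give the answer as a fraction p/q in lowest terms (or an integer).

S is finite, so sup(S) = max(S).
Sorted decreasing:
5, 5/7, 3/5, 1/6, 0, -8/7, -5/4
The extremum is 5.
For every x in S, x <= 5. And 5 is in S, so it is attained.
Therefore sup(S) = 5.

5


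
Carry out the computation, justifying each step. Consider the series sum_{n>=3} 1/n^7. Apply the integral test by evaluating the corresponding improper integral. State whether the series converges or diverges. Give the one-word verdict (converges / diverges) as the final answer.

Let f(x) = x^(-7). Then f is positive, continuous, and decreasing on [3, infinity), so the integral test applies.
Compute the improper integral int_{3}^infinity f(x) dx:
  antiderivative F(x) = -1/(6*x^6).
  As x -> infinity, F(x) -> 0 (since p = 7 > 1).
  So int = F(infinity) - F(3) = 0 - (-1/4374) = 1/4374.
  Finite, so by the integral test, the series converges.

converges


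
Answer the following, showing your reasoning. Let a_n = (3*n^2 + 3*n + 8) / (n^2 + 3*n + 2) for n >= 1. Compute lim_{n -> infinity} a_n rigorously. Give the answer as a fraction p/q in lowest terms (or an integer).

Divide numerator and denominator by n^2, the highest power:
numerator / n^2 = 3 + 3/n + 8/n^2
denominator / n^2 = 1 + 3/n + 2/n^2
As n -> infinity, all terms of the form c/n^k (k >= 1) tend to 0.
So numerator / n^2 -> 3 and denominator / n^2 -> 1.
Therefore lim a_n = 3.

3


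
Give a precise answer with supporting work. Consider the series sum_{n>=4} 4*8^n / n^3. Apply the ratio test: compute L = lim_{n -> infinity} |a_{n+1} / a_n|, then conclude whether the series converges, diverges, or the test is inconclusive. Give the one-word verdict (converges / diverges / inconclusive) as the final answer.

Let a_n denote the general term. Form the ratio a_{n+1}/a_n and simplify:
a_{n+1}/a_n = 8*n^3/(n + 1)^3
Take the limit as n -> infinity: L = 8.
Since L = 8 > 1 (or L = infinity), the ratio test implies the series diverges.

diverges


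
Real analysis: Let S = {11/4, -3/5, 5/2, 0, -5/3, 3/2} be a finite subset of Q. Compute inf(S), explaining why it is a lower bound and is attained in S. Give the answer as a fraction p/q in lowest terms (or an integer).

S is finite, so inf(S) = min(S).
Sorted increasing:
-5/3, -3/5, 0, 3/2, 5/2, 11/4
The extremum is -5/3.
For every x in S, x >= -5/3. And -5/3 is in S, so it is attained.
Therefore inf(S) = -5/3.

-5/3


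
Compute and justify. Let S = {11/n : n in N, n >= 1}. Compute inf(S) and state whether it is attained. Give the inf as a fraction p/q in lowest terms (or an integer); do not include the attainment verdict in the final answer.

Analysis:
- Values: 11, 11/2, 11/3, 11/4, ... strictly decreasing.
- The maximum is 11 (n=1); sup = 11 (attained).
- The set is bounded below by 0; 11/n -> 0 so 0 is the greatest lower bound.
- 0 is not in the set, so inf = 0 is not attained.
Conclusion: inf(S) = 0, not attained in S.

0


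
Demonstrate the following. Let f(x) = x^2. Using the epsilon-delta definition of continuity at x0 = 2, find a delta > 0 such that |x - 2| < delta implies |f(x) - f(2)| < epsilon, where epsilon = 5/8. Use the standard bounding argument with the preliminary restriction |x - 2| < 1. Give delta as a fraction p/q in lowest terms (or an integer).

Factor: |x^2 - (2)^2| = |x - 2| * |x + 2|.
Impose |x - 2| < 1 first. Then |x + 2| = |(x - 2) + 2*(2)| <= |x - 2| + 2*|2| < 1 + 4 = 5.
So |x^2 - (2)^2| < delta * 5.
We need delta * 5 <= 5/8, i.e. delta <= 5/8/5 = 1/8.
Since 1/8 < 1, this is tighter than 1; take delta = 1/8.
So delta = 1/8 works.

1/8


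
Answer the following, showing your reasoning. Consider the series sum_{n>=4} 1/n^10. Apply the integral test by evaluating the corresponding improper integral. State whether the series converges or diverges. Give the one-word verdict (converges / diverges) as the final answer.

Let f(x) = x^(-10). Then f is positive, continuous, and decreasing on [4, infinity), so the integral test applies.
Compute the improper integral int_{4}^infinity f(x) dx:
  antiderivative F(x) = -1/(9*x^9).
  As x -> infinity, F(x) -> 0 (since p = 10 > 1).
  So int = F(infinity) - F(4) = 0 - (-1/2359296) = 1/2359296.
  Finite, so by the integral test, the series converges.

converges


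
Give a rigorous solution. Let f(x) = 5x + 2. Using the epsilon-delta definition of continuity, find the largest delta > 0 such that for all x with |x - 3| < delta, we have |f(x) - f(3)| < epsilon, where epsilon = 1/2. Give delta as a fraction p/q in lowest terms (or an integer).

We compute f(3) = 5*(3) + 2 = 17.
|f(x) - f(3)| = |5x + 2 - (17)| = |5(x - 3)| = 5|x - 3|.
We need 5|x - 3| < 1/2, i.e. |x - 3| < 1/2 / 5 = 1/10.
So any delta <= 1/10 works. Conversely, if delta > 1/10, then x = 3 + 1/10 satisfies |x - 3| = 1/10 < delta but |f(x) - f(3)| = 5 * 1/10 = 1/2, which is not < 1/2; so no larger delta works.
Hence the largest such delta is 1/10.

1/10


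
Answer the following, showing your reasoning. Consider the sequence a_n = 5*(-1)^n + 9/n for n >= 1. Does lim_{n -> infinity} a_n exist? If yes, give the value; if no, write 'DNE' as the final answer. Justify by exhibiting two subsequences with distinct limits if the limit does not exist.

Examine the behaviour of a_n along subsequences.
a_{2k} = 5 + 9/(2k) -> 5. a_{2k+1} = -5 + 9/(2k+1) -> -5.
Since these two subsequential limits are 5 and -5, distinct, the full sequence cannot converge (a convergent sequence has all subsequences tending to the same limit). So lim a_n does not exist.

DNE


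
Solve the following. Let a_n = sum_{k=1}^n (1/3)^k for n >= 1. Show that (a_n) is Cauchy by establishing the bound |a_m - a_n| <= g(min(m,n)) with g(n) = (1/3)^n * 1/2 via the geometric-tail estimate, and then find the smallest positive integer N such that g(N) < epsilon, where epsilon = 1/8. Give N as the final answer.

For m > n >= 1: |a_m - a_n| = sum_{k=n+1}^m (1/3)^k < sum_{k=n+1}^infinity (1/3)^k = (1/3)^(n+1) / (1 - 1/3) = (1/3)^n * (1/3) * (3/2) = (1/3)^n * 1/2.
So g(n) = (1/3)^n / 2. Since g(n) -> 0, (a_n) is Cauchy.
Now solve g(N) < 1/8: (1/3)^N / 2 < 1/8 <=> 3^N > 1 / (2 * 1/8) = 4.
Check powers of 3: 3^1 = 3 <= 4, 3^2 = 9 > 4.
So the smallest such N is 2. Check: g(2) = 1/(2 * 9) = 1/18 < 1/8.

2
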